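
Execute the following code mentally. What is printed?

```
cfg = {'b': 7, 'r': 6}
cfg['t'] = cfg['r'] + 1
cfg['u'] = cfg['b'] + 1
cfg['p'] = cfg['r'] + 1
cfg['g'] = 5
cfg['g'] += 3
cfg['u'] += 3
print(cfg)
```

{'b': 7, 'r': 6, 't': 7, 'u': 11, 'p': 7, 'g': 8}

cfg['t'] = cfg['r']+1 = 7 → {'b': 7, 'r': 6, 't': 7}
cfg['u'] = cfg['b']+1 = 8 → {'b': 7, 'r': 6, 't': 7, 'u': 8}
cfg['p'] = cfg['r']+1 = 7 → {'b': 7, 'r': 6, 't': 7, 'u': 8, 'p': 7}
cfg['g'] = 5 → {'b': 7, 'r': 6, 't': 7, 'u': 8, 'p': 7, 'g': 5}
cfg['g'] = 5+3 = 8 → {'b': 7, 'r': 6, 't': 7, 'u': 8, 'p': 7, 'g': 8}
cfg['u'] = 8+3 = 11 → {'b': 7, 'r': 6, 't': 7, 'u': 11, 'p': 7, 'g': 8}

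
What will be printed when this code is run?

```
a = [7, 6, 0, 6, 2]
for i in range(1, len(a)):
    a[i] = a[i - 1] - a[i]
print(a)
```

i=1: a[1] = 7-6 = 1 → [7, 1, 0, 6, 2]
i=2: a[2] = 1-0 = 1 → [7, 1, 1, 6, 2]
i=3: a[3] = 1-6 = -5 → [7, 1, 1, -5, 2]
i=4: a[4] = (-5)-2 = -7 → [7, 1, 1, -5, -7]

[7, 1, 1, -5, -7]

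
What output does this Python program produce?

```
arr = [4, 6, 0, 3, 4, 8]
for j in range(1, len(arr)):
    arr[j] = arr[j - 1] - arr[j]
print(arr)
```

[4, -2, -2, -5, -9, -17]

j=1: arr[1] = 4-6 = -2 → [4, -2, 0, 3, 4, 8]
j=2: arr[2] = (-2)-0 = -2 → [4, -2, -2, 3, 4, 8]
j=3: arr[3] = (-2)-3 = -5 → [4, -2, -2, -5, 4, 8]
j=4: arr[4] = (-5)-4 = -9 → [4, -2, -2, -5, -9, 8]
j=5: arr[5] = (-9)-8 = -17 → [4, -2, -2, -5, -9, -17]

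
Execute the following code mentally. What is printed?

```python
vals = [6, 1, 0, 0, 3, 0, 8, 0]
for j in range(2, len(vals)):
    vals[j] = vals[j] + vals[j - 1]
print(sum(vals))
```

j=2: vals[2] = 0+1 = 1 → [6, 1, 1, 0, 3, 0, 8, 0]
j=3: vals[3] = 0+1 = 1 → [6, 1, 1, 1, 3, 0, 8, 0]
j=4: vals[4] = 3+1 = 4 → [6, 1, 1, 1, 4, 0, 8, 0]
j=5: vals[5] = 0+4 = 4 → [6, 1, 1, 1, 4, 4, 8, 0]
j=6: vals[6] = 8+4 = 12 → [6, 1, 1, 1, 4, 4, 12, 0]
j=7: vals[7] = 0+12 = 12 → [6, 1, 1, 1, 4, 4, 12, 12]
sum = 41

41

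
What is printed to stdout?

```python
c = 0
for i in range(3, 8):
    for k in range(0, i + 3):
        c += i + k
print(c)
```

i=3,k=0: c = 0+3 = 3
i=3,k=1: c = 3+4 = 7
i=3,k=2: c = 7+5 = 12
i=3,k=3: c = 12+6 = 18
i=3,k=4: c = 18+7 = 25
i=3,k=5: c = 25+8 = 33
i=4,k=0: c = 33+4 = 37
i=4,k=1: c = 37+5 = 42
i=4,k=2: c = 42+6 = 48
i=4,k=3: c = 48+7 = 55
i=4,k=4: c = 55+8 = 63
i=4,k=5: c = 63+9 = 72
i=4,k=6: c = 72+10 = 82
i=5,k=0: c = 82+5 = 87
i=5,k=1: c = 87+6 = 93
i=5,k=2: c = 93+7 = 100
i=5,k=3: c = 100+8 = 108
i=5,k=4: c = 108+9 = 117
i=5,k=5: c = 117+10 = 127
i=5,k=6: c = 127+11 = 138
i=5,k=7: c = 138+12 = 150
i=6,k=0: c = 150+6 = 156
i=6,k=1: c = 156+7 = 163
i=6,k=2: c = 163+8 = 171
i=6,k=3: c = 171+9 = 180
i=6,k=4: c = 180+10 = 190
i=6,k=5: c = 190+11 = 201
i=6,k=6: c = 201+12 = 213
i=6,k=7: c = 213+13 = 226
i=6,k=8: c = 226+14 = 240
i=7,k=0: c = 240+7 = 247
i=7,k=1: c = 247+8 = 255
i=7,k=2: c = 255+9 = 264
i=7,k=3: c = 264+10 = 274
i=7,k=4: c = 274+11 = 285
i=7,k=5: c = 285+12 = 297
i=7,k=6: c = 297+13 = 310
i=7,k=7: c = 310+14 = 324
i=7,k=8: c = 324+15 = 339
i=7,k=9: c = 339+16 = 355

355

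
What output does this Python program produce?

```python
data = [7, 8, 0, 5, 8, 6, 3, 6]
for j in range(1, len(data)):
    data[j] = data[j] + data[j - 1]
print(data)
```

j=1: data[1] = 8+7 = 15 → [7, 15, 0, 5, 8, 6, 3, 6]
j=2: data[2] = 0+15 = 15 → [7, 15, 15, 5, 8, 6, 3, 6]
j=3: data[3] = 5+15 = 20 → [7, 15, 15, 20, 8, 6, 3, 6]
j=4: data[4] = 8+20 = 28 → [7, 15, 15, 20, 28, 6, 3, 6]
j=5: data[5] = 6+28 = 34 → [7, 15, 15, 20, 28, 34, 3, 6]
j=6: data[6] = 3+34 = 37 → [7, 15, 15, 20, 28, 34, 37, 6]
j=7: data[7] = 6+37 = 43 → [7, 15, 15, 20, 28, 34, 37, 43]

[7, 15, 15, 20, 28, 34, 37, 43]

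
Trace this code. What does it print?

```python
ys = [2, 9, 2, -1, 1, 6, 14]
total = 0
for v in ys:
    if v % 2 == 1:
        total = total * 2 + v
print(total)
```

35

v=2: not odd
v=9: odd, total = 0*2+9 = 9
v=2: not odd
v=-1: odd, total = 9*2+(-1) = 17
v=1: odd, total = 17*2+1 = 35
v=6: not odd
v=14: not odd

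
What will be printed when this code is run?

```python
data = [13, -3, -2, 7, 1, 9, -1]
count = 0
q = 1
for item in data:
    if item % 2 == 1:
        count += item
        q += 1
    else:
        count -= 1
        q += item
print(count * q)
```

125

item=13: odd, count = 0+13 = 13; q=2
item=-3: odd, count = 13+(-3) = 10; q=3
item=-2: not odd, count = 10-1 = 9; q=1
item=7: odd, count = 9+7 = 16; q=2
item=1: odd, count = 16+1 = 17; q=3
item=9: odd, count = 17+9 = 26; q=4
item=-1: odd, count = 26+(-1) = 25; q=5
count*q = 25*5 = 125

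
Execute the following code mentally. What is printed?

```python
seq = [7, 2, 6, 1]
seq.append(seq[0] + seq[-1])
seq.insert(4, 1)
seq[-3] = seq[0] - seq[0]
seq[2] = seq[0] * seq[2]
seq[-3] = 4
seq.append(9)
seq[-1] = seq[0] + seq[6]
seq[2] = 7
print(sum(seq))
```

append seq[0]+seq[-1] = 7+1 = 8 → [7, 2, 6, 1, 8]
insert 1 at 4 → [7, 2, 6, 1, 1, 8]
seq[-3] = seq[0]-seq[0] = 7-7 = 0 → [7, 2, 6, 0, 1, 8]
seq[2] = seq[0]*seq[2] = 7*6 = 42 → [7, 2, 42, 0, 1, 8]
seq[-3] = 4 → [7, 2, 42, 4, 1, 8]
append 9 → [7, 2, 42, 4, 1, 8, 9]
seq[-1] = seq[0]+seq[6] = 7+9 = 16 → [7, 2, 42, 4, 1, 8, 16]
seq[2] = 7 → [7, 2, 7, 4, 1, 8, 16]
sum = 45

45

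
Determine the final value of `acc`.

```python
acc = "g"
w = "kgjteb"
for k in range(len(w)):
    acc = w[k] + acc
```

'betjgkg'

k=0: prepend 'k' → 'kg'
k=1: prepend 'g' → 'gkg'
k=2: prepend 'j' → 'jgkg'
k=3: prepend 't' → 'tjgkg'
k=4: prepend 'e' → 'etjgkg'
k=5: prepend 'b' → 'betjgkg'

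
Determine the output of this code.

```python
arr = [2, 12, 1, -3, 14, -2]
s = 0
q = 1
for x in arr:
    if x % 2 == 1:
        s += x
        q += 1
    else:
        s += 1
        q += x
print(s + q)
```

x=2: not odd, s = 0+1 = 1; q=3
x=12: not odd, s = 1+1 = 2; q=15
x=1: odd, s = 2+1 = 3; q=16
x=-3: odd, s = 3+(-3) = 0; q=17
x=14: not odd, s = 0+1 = 1; q=31
x=-2: not odd, s = 1+1 = 2; q=29
s+q = 2+29 = 31

31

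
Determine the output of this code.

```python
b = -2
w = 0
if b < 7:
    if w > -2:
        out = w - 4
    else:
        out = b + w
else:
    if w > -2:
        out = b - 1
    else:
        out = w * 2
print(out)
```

b=-2, w=0
b < 7 is True; w > -2 is True
→ out = w - 4 = -4

-4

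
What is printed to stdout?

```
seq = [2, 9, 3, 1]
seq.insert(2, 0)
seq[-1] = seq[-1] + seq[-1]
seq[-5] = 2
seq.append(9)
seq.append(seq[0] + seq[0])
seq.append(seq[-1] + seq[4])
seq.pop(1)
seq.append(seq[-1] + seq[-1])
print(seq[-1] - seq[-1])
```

insert 0 at 2 → [2, 9, 0, 3, 1]
seq[-1] = seq[-1]+seq[-1] = 1+1 = 2 → [2, 9, 0, 3, 2]
seq[-5] = 2 → [2, 9, 0, 3, 2]
append 9 → [2, 9, 0, 3, 2, 9]
append seq[0]+seq[0] = 2+2 = 4 → [2, 9, 0, 3, 2, 9, 4]
append seq[-1]+seq[4] = 4+2 = 6 → [2, 9, 0, 3, 2, 9, 4, 6]
pop(1) removes 9 → [2, 0, 3, 2, 9, 4, 6]
append seq[-1]+seq[-1] = 6+6 = 12 → [2, 0, 3, 2, 9, 4, 6, 12]
seq[-1]-seq[-1] = 12-12 = 0

0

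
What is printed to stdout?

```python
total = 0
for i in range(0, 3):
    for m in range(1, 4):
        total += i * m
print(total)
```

i=0,m=1: total = 0+0 = 0
i=0,m=2: total = 0+0 = 0
i=0,m=3: total = 0+0 = 0
i=1,m=1: total = 0+1 = 1
i=1,m=2: total = 1+2 = 3
i=1,m=3: total = 3+3 = 6
i=2,m=1: total = 6+2 = 8
i=2,m=2: total = 8+4 = 12
i=2,m=3: total = 12+6 = 18

18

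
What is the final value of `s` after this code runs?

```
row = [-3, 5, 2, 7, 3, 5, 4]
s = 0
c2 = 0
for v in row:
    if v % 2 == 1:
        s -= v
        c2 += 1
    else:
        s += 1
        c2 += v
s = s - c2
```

v=-3: odd, s = 0-(-3) = 3; c2=1
v=5: odd, s = 3-5 = -2; c2=2
v=2: not odd, s = (-2)+1 = -1; c2=4
v=7: odd, s = (-1)-7 = -8; c2=5
v=3: odd, s = (-8)-3 = -11; c2=6
v=5: odd, s = (-11)-5 = -16; c2=7
v=4: not odd, s = (-16)+1 = -15; c2=11
s-c2 = (-15)-11 = -26

-26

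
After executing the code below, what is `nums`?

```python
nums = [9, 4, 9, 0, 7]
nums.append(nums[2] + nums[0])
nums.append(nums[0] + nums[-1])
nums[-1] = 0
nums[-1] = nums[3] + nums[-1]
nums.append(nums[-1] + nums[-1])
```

append nums[2]+nums[0] = 9+9 = 18 → [9, 4, 9, 0, 7, 18]
append nums[0]+nums[-1] = 9+18 = 27 → [9, 4, 9, 0, 7, 18, 27]
nums[-1] = 0 → [9, 4, 9, 0, 7, 18, 0]
nums[-1] = nums[3]+nums[-1] = 0+0 = 0 → [9, 4, 9, 0, 7, 18, 0]
append nums[-1]+nums[-1] = 0+0 = 0 → [9, 4, 9, 0, 7, 18, 0, 0]

[9, 4, 9, 0, 7, 18, 0, 0]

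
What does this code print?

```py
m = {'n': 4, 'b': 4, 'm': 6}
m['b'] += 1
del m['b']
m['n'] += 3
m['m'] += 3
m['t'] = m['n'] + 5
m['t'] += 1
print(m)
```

m['b'] = 4+1 = 5 → {'n': 4, 'b': 5, 'm': 6}
del 'b' → {'n': 4, 'm': 6}
m['n'] = 4+3 = 7 → {'n': 7, 'm': 6}
m['m'] = 6+3 = 9 → {'n': 7, 'm': 9}
m['t'] = m['n']+5 = 12 → {'n': 7, 'm': 9, 't': 12}
m['t'] = 12+1 = 13 → {'n': 7, 'm': 9, 't': 13}

{'n': 7, 'm': 9, 't': 13}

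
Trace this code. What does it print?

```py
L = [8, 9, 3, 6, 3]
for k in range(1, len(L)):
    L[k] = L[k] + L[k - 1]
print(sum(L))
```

100

k=1: L[1] = 9+8 = 17 → [8, 17, 3, 6, 3]
k=2: L[2] = 3+17 = 20 → [8, 17, 20, 6, 3]
k=3: L[3] = 6+20 = 26 → [8, 17, 20, 26, 3]
k=4: L[4] = 3+26 = 29 → [8, 17, 20, 26, 29]
sum = 100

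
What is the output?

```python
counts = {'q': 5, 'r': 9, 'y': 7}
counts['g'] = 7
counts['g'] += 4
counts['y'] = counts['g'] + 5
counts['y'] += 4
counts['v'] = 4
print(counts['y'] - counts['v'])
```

counts['g'] = 7 → {'q': 5, 'r': 9, 'y': 7, 'g': 7}
counts['g'] = 7+4 = 11 → {'q': 5, 'r': 9, 'y': 7, 'g': 11}
counts['y'] = counts['g']+5 = 16 → {'q': 5, 'r': 9, 'y': 16, 'g': 11}
counts['y'] = 16+4 = 20 → {'q': 5, 'r': 9, 'y': 20, 'g': 11}
counts['v'] = 4 → {'q': 5, 'r': 9, 'y': 20, 'g': 11, 'v': 4}
counts['y']-counts['v'] = 20-4 = 16

16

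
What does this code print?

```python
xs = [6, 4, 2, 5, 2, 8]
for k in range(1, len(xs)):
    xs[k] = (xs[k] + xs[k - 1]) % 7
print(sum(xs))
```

k=1: xs[1] = (4+6)%7 = 3 → [6, 3, 2, 5, 2, 8]
k=2: xs[2] = (2+3)%7 = 5 → [6, 3, 5, 5, 2, 8]
k=3: xs[3] = (5+5)%7 = 3 → [6, 3, 5, 3, 2, 8]
k=4: xs[4] = (2+3)%7 = 5 → [6, 3, 5, 3, 5, 8]
k=5: xs[5] = (8+5)%7 = 6 → [6, 3, 5, 3, 5, 6]
sum = 28

28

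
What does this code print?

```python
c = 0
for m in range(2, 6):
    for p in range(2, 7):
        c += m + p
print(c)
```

150

m=2,p=2: c = 0+4 = 4
m=2,p=3: c = 4+5 = 9
m=2,p=4: c = 9+6 = 15
m=2,p=5: c = 15+7 = 22
m=2,p=6: c = 22+8 = 30
m=3,p=2: c = 30+5 = 35
m=3,p=3: c = 35+6 = 41
m=3,p=4: c = 41+7 = 48
m=3,p=5: c = 48+8 = 56
m=3,p=6: c = 56+9 = 65
m=4,p=2: c = 65+6 = 71
m=4,p=3: c = 71+7 = 78
m=4,p=4: c = 78+8 = 86
m=4,p=5: c = 86+9 = 95
m=4,p=6: c = 95+10 = 105
m=5,p=2: c = 105+7 = 112
m=5,p=3: c = 112+8 = 120
m=5,p=4: c = 120+9 = 129
m=5,p=5: c = 129+10 = 139
m=5,p=6: c = 139+11 = 150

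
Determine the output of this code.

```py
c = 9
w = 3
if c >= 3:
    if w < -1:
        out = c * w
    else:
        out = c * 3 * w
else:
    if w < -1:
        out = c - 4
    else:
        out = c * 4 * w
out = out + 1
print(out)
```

82

c=9, w=3
c >= 3 is True; w < -1 is False
→ out = c * 3 * w = 81
out = 81+1 = 82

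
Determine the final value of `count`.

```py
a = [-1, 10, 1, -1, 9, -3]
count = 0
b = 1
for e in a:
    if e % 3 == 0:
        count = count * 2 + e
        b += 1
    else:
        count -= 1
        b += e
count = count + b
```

e=-1: not %3==0, count = 0-1 = -1; b=0
e=10: not %3==0, count = (-1)-1 = -2; b=10
e=1: not %3==0, count = (-2)-1 = -3; b=11
e=-1: not %3==0, count = (-3)-1 = -4; b=10
e=9: %3==0, count = (-4)*2+9 = 1; b=11
e=-3: %3==0, count = 1*2+(-3) = -1; b=12
count+b = (-1)+12 = 11

11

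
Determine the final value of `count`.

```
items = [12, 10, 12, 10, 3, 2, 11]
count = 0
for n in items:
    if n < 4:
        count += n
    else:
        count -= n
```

-50

n=12: not <4, count = 0-12 = -12
n=10: not <4, count = (-12)-10 = -22
n=12: not <4, count = (-22)-12 = -34
n=10: not <4, count = (-34)-10 = -44
n=3: <4, count = (-44)+3 = -41
n=2: <4, count = (-41)+2 = -39
n=11: not <4, count = (-39)-11 = -50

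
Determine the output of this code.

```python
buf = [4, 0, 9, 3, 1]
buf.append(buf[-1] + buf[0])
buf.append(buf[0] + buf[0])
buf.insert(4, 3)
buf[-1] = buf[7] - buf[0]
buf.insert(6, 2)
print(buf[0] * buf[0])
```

append buf[-1]+buf[0] = 1+4 = 5 → [4, 0, 9, 3, 1, 5]
append buf[0]+buf[0] = 4+4 = 8 → [4, 0, 9, 3, 1, 5, 8]
insert 3 at 4 → [4, 0, 9, 3, 3, 1, 5, 8]
buf[-1] = buf[7]-buf[0] = 8-4 = 4 → [4, 0, 9, 3, 3, 1, 5, 4]
insert 2 at 6 → [4, 0, 9, 3, 3, 1, 2, 5, 4]
buf[0]*buf[0] = 4*4 = 16

16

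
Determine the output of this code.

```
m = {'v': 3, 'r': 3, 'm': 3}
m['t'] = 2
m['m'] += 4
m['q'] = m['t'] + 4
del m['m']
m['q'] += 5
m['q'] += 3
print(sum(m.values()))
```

m['t'] = 2 → {'v': 3, 'r': 3, 'm': 3, 't': 2}
m['m'] = 3+4 = 7 → {'v': 3, 'r': 3, 'm': 7, 't': 2}
m['q'] = m['t']+4 = 6 → {'v': 3, 'r': 3, 'm': 7, 't': 2, 'q': 6}
del 'm' → {'v': 3, 'r': 3, 't': 2, 'q': 6}
m['q'] = 6+5 = 11 → {'v': 3, 'r': 3, 't': 2, 'q': 11}
m['q'] = 11+3 = 14 → {'v': 3, 'r': 3, 't': 2, 'q': 14}
sum of values = 22

22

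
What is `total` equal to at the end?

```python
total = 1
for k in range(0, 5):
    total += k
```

k=0: total = 1+0 = 1
k=1: total = 1+1 = 2
k=2: total = 2+2 = 4
k=3: total = 4+3 = 7
k=4: total = 7+4 = 11

11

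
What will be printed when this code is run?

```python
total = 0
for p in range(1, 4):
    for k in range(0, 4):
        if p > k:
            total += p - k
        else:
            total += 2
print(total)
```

p=1,k=0: 1>0, total = 0+1 = 1
p=1,k=1: not 1>1, total = 1+2 = 3
p=1,k=2: not 1>2, total = 3+2 = 5
p=1,k=3: not 1>3, total = 5+2 = 7
p=2,k=0: 2>0, total = 7+2 = 9
p=2,k=1: 2>1, total = 9+1 = 10
p=2,k=2: not 2>2, total = 10+2 = 12
p=2,k=3: not 2>3, total = 12+2 = 14
p=3,k=0: 3>0, total = 14+3 = 17
p=3,k=1: 3>1, total = 17+2 = 19
p=3,k=2: 3>2, total = 19+1 = 20
p=3,k=3: not 3>3, total = 20+2 = 22

22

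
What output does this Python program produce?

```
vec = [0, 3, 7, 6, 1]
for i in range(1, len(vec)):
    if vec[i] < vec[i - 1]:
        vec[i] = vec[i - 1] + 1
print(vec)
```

i=1: 3>=0, unchanged → [0, 3, 7, 6, 1]
i=2: 7>=3, unchanged → [0, 3, 7, 6, 1]
i=3: 6<7, vec[3] = 7+1 = 8 → [0, 3, 7, 8, 1]
i=4: 1<8, vec[4] = 8+1 = 9 → [0, 3, 7, 8, 9]

[0, 3, 7, 8, 9]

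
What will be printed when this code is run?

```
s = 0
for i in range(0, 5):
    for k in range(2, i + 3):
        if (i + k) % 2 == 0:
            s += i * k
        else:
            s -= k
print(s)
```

68

i=0,k=2: even sum, s = 0+0 = 0
i=1,k=2: odd sum, s = 0-2 = -2
i=1,k=3: even sum, s = (-2)+3 = 1
i=2,k=2: even sum, s = 1+4 = 5
i=2,k=3: odd sum, s = 5-3 = 2
i=2,k=4: even sum, s = 2+8 = 10
i=3,k=2: odd sum, s = 10-2 = 8
i=3,k=3: even sum, s = 8+9 = 17
i=3,k=4: odd sum, s = 17-4 = 13
i=3,k=5: even sum, s = 13+15 = 28
i=4,k=2: even sum, s = 28+8 = 36
i=4,k=3: odd sum, s = 36-3 = 33
i=4,k=4: even sum, s = 33+16 = 49
i=4,k=5: odd sum, s = 49-5 = 44
i=4,k=6: even sum, s = 44+24 = 68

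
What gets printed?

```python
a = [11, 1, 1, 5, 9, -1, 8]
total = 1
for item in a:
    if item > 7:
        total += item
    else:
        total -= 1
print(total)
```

item=11: >7, total = 1+11 = 12
item=1: not >7, total = 12-1 = 11
item=1: not >7, total = 11-1 = 10
item=5: not >7, total = 10-1 = 9
item=9: >7, total = 9+9 = 18
item=-1: not >7, total = 18-1 = 17
item=8: >7, total = 17+8 = 25

25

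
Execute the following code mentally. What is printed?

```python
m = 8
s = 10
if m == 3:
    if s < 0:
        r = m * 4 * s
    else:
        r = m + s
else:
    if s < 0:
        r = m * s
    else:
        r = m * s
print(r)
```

80

m=8, s=10
m == 3 is False; s < 0 is False
→ r = m * s = 80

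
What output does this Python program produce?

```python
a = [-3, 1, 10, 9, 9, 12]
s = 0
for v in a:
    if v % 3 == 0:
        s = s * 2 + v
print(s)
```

42

v=-3: %3==0, s = 0*2+(-3) = -3
v=1: not %3==0
v=10: not %3==0
v=9: %3==0, s = (-3)*2+9 = 3
v=9: %3==0, s = 3*2+9 = 15
v=12: %3==0, s = 15*2+12 = 42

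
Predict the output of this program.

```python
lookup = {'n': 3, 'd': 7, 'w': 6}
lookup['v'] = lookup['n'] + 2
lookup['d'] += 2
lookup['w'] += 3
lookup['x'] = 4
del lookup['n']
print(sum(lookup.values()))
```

lookup['v'] = lookup['n']+2 = 5 → {'n': 3, 'd': 7, 'w': 6, 'v': 5}
lookup['d'] = 7+2 = 9 → {'n': 3, 'd': 9, 'w': 6, 'v': 5}
lookup['w'] = 6+3 = 9 → {'n': 3, 'd': 9, 'w': 9, 'v': 5}
lookup['x'] = 4 → {'n': 3, 'd': 9, 'w': 9, 'v': 5, 'x': 4}
del 'n' → {'d': 9, 'w': 9, 'v': 5, 'x': 4}
sum of values = 27

27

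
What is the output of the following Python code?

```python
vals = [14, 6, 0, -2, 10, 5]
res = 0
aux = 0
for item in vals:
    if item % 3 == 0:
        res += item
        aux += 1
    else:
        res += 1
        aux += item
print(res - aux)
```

item=14: not %3==0, res = 0+1 = 1; aux=14
item=6: %3==0, res = 1+6 = 7; aux=15
item=0: %3==0, res = 7+0 = 7; aux=16
item=-2: not %3==0, res = 7+1 = 8; aux=14
item=10: not %3==0, res = 8+1 = 9; aux=24
item=5: not %3==0, res = 9+1 = 10; aux=29
res-aux = 10-29 = -19

-19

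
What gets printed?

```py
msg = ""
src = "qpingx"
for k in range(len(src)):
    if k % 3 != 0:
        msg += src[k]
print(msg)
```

pigx

k=0: skip
k=1: add 'p' → 'p'
k=2: add 'i' → 'pi'
k=3: skip
k=4: add 'g' → 'pig'
k=5: add 'x' → 'pigx'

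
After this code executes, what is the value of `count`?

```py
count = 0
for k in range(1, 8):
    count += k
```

k=1: count = 0+1 = 1
k=2: count = 1+2 = 3
k=3: count = 3+3 = 6
k=4: count = 6+4 = 10
k=5: count = 10+5 = 15
k=6: count = 15+6 = 21
k=7: count = 21+7 = 28

28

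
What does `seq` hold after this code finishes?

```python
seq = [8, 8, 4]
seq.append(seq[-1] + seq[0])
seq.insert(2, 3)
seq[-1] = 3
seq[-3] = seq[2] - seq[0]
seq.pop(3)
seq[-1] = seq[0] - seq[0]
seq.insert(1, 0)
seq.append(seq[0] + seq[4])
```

append seq[-1]+seq[0] = 4+8 = 12 → [8, 8, 4, 12]
insert 3 at 2 → [8, 8, 3, 4, 12]
seq[-1] = 3 → [8, 8, 3, 4, 3]
seq[-3] = seq[2]-seq[0] = 3-8 = -5 → [8, 8, -5, 4, 3]
pop(3) removes 4 → [8, 8, -5, 3]
seq[-1] = seq[0]-seq[0] = 8-8 = 0 → [8, 8, -5, 0]
insert 0 at 1 → [8, 0, 8, -5, 0]
append seq[0]+seq[4] = 8+0 = 8 → [8, 0, 8, -5, 0, 8]

[8, 0, 8, -5, 0, 8]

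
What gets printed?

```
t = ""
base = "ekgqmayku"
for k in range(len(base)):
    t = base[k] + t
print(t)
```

k=0: prepend 'e' → 'e'
k=1: prepend 'k' → 'ke'
k=2: prepend 'g' → 'gke'
k=3: prepend 'q' → 'qgke'
k=4: prepend 'm' → 'mqgke'
k=5: prepend 'a' → 'amqgke'
k=6: prepend 'y' → 'yamqgke'
k=7: prepend 'k' → 'kyamqgke'
k=8: prepend 'u' → 'ukyamqgke'

ukyamqgke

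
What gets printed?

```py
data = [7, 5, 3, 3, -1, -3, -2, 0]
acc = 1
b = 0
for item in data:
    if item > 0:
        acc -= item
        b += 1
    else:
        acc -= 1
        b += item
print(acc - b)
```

-19

item=7: >0, acc = 1-7 = -6; b=1
item=5: >0, acc = (-6)-5 = -11; b=2
item=3: >0, acc = (-11)-3 = -14; b=3
item=3: >0, acc = (-14)-3 = -17; b=4
item=-1: not >0, acc = (-17)-1 = -18; b=3
item=-3: not >0, acc = (-18)-1 = -19; b=0
item=-2: not >0, acc = (-19)-1 = -20; b=-2
item=0: not >0, acc = (-20)-1 = -21; b=-2
acc-b = (-21)-(-2) = -19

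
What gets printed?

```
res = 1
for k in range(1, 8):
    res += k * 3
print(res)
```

k=1: res = 1+1*3 = 4
k=2: res = 4+2*3 = 10
k=3: res = 10+3*3 = 19
k=4: res = 19+4*3 = 31
k=5: res = 31+5*3 = 46
k=6: res = 46+6*3 = 64
k=7: res = 64+7*3 = 85

85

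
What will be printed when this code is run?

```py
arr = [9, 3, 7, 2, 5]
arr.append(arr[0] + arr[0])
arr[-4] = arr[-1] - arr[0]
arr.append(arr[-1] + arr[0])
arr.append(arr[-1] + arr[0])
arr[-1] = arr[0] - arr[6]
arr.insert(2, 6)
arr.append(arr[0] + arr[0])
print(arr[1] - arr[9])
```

append arr[0]+arr[0] = 9+9 = 18 → [9, 3, 7, 2, 5, 18]
arr[-4] = arr[-1]-arr[0] = 18-9 = 9 → [9, 3, 9, 2, 5, 18]
append arr[-1]+arr[0] = 18+9 = 27 → [9, 3, 9, 2, 5, 18, 27]
append arr[-1]+arr[0] = 27+9 = 36 → [9, 3, 9, 2, 5, 18, 27, 36]
arr[-1] = arr[0]-arr[6] = 9-27 = -18 → [9, 3, 9, 2, 5, 18, 27, -18]
insert 6 at 2 → [9, 3, 6, 9, 2, 5, 18, 27, -18]
append arr[0]+arr[0] = 9+9 = 18 → [9, 3, 6, 9, 2, 5, 18, 27, -18, 18]
arr[1]-arr[9] = 3-18 = -15

-15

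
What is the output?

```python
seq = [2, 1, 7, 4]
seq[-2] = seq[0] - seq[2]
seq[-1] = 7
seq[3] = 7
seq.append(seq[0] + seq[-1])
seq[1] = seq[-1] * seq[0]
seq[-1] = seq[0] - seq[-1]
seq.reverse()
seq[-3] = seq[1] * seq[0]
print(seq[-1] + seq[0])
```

seq[-2] = seq[0]-seq[2] = 2-7 = -5 → [2, 1, -5, 4]
seq[-1] = 7 → [2, 1, -5, 7]
seq[3] = 7 → [2, 1, -5, 7]
append seq[0]+seq[-1] = 2+7 = 9 → [2, 1, -5, 7, 9]
seq[1] = seq[-1]*seq[0] = 9*2 = 18 → [2, 18, -5, 7, 9]
seq[-1] = seq[0]-seq[-1] = 2-9 = -7 → [2, 18, -5, 7, -7]
reverse → [-7, 7, -5, 18, 2]
seq[-3] = seq[1]*seq[0] = 7*(-7) = -49 → [-7, 7, -49, 18, 2]
seq[-1]+seq[0] = 2+(-7) = -5

-5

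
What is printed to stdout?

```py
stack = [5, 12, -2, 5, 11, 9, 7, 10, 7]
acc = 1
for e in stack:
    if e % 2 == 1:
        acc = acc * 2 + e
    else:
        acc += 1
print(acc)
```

e=5: odd, acc = 1*2+5 = 7
e=12: not odd, acc = 7+1 = 8
e=-2: not odd, acc = 8+1 = 9
e=5: odd, acc = 9*2+5 = 23
e=11: odd, acc = 23*2+11 = 57
e=9: odd, acc = 57*2+9 = 123
e=7: odd, acc = 123*2+7 = 253
e=10: not odd, acc = 253+1 = 254
e=7: odd, acc = 254*2+7 = 515

515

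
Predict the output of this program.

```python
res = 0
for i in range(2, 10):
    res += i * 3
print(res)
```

i=2: res = 0+2*3 = 6
i=3: res = 6+3*3 = 15
i=4: res = 15+4*3 = 27
i=5: res = 27+5*3 = 42
i=6: res = 42+6*3 = 60
i=7: res = 60+7*3 = 81
i=8: res = 81+8*3 = 105
i=9: res = 105+9*3 = 132

132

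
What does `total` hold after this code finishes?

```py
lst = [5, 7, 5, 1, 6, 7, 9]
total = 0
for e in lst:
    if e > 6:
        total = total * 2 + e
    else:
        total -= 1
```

e=5: not >6, total = 0-1 = -1
e=7: >6, total = (-1)*2+7 = 5
e=5: not >6, total = 5-1 = 4
e=1: not >6, total = 4-1 = 3
e=6: not >6, total = 3-1 = 2
e=7: >6, total = 2*2+7 = 11
e=9: >6, total = 11*2+9 = 31

31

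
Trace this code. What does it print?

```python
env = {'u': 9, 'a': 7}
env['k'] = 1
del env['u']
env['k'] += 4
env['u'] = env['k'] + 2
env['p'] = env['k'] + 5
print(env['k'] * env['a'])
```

env['k'] = 1 → {'u': 9, 'a': 7, 'k': 1}
del 'u' → {'a': 7, 'k': 1}
env['k'] = 1+4 = 5 → {'a': 7, 'k': 5}
env['u'] = env['k']+2 = 7 → {'a': 7, 'k': 5, 'u': 7}
env['p'] = env['k']+5 = 10 → {'a': 7, 'k': 5, 'u': 7, 'p': 10}
env['k']*env['a'] = 5*7 = 35

35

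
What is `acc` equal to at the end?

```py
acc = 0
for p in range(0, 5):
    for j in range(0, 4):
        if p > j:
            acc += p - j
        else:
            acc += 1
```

p=0,j=0: not 0>0, acc = 0+1 = 1
p=0,j=1: not 0>1, acc = 1+1 = 2
p=0,j=2: not 0>2, acc = 2+1 = 3
p=0,j=3: not 0>3, acc = 3+1 = 4
p=1,j=0: 1>0, acc = 4+1 = 5
p=1,j=1: not 1>1, acc = 5+1 = 6
p=1,j=2: not 1>2, acc = 6+1 = 7
p=1,j=3: not 1>3, acc = 7+1 = 8
p=2,j=0: 2>0, acc = 8+2 = 10
p=2,j=1: 2>1, acc = 10+1 = 11
p=2,j=2: not 2>2, acc = 11+1 = 12
p=2,j=3: not 2>3, acc = 12+1 = 13
p=3,j=0: 3>0, acc = 13+3 = 16
p=3,j=1: 3>1, acc = 16+2 = 18
p=3,j=2: 3>2, acc = 18+1 = 19
p=3,j=3: not 3>3, acc = 19+1 = 20
p=4,j=0: 4>0, acc = 20+4 = 24
p=4,j=1: 4>1, acc = 24+3 = 27
p=4,j=2: 4>2, acc = 27+2 = 29
p=4,j=3: 4>3, acc = 29+1 = 30

30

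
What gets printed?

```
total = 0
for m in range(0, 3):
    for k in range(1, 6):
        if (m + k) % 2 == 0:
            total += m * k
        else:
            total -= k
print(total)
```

-3

m=0,k=1: odd sum, total = 0-1 = -1
m=0,k=2: even sum, total = (-1)+0 = -1
m=0,k=3: odd sum, total = (-1)-3 = -4
m=0,k=4: even sum, total = (-4)+0 = -4
m=0,k=5: odd sum, total = (-4)-5 = -9
m=1,k=1: even sum, total = (-9)+1 = -8
m=1,k=2: odd sum, total = (-8)-2 = -10
m=1,k=3: even sum, total = (-10)+3 = -7
m=1,k=4: odd sum, total = (-7)-4 = -11
m=1,k=5: even sum, total = (-11)+5 = -6
m=2,k=1: odd sum, total = (-6)-1 = -7
m=2,k=2: even sum, total = (-7)+4 = -3
m=2,k=3: odd sum, total = (-3)-3 = -6
m=2,k=4: even sum, total = (-6)+8 = 2
m=2,k=5: odd sum, total = 2-5 = -3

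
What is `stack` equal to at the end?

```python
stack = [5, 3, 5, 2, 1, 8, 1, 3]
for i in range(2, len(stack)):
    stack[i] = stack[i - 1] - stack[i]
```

i=2: stack[2] = 3-5 = -2 → [5, 3, -2, 2, 1, 8, 1, 3]
i=3: stack[3] = (-2)-2 = -4 → [5, 3, -2, -4, 1, 8, 1, 3]
i=4: stack[4] = (-4)-1 = -5 → [5, 3, -2, -4, -5, 8, 1, 3]
i=5: stack[5] = (-5)-8 = -13 → [5, 3, -2, -4, -5, -13, 1, 3]
i=6: stack[6] = (-13)-1 = -14 → [5, 3, -2, -4, -5, -13, -14, 3]
i=7: stack[7] = (-14)-3 = -17 → [5, 3, -2, -4, -5, -13, -14, -17]

[5, 3, -2, -4, -5, -13, -14, -17]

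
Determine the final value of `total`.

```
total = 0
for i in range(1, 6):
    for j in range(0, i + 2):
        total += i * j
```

210

i=1,j=0: total = 0+0 = 0
i=1,j=1: total = 0+1 = 1
i=1,j=2: total = 1+2 = 3
i=2,j=0: total = 3+0 = 3
i=2,j=1: total = 3+2 = 5
i=2,j=2: total = 5+4 = 9
i=2,j=3: total = 9+6 = 15
i=3,j=0: total = 15+0 = 15
i=3,j=1: total = 15+3 = 18
i=3,j=2: total = 18+6 = 24
i=3,j=3: total = 24+9 = 33
i=3,j=4: total = 33+12 = 45
i=4,j=0: total = 45+0 = 45
i=4,j=1: total = 45+4 = 49
i=4,j=2: total = 49+8 = 57
i=4,j=3: total = 57+12 = 69
i=4,j=4: total = 69+16 = 85
i=4,j=5: total = 85+20 = 105
i=5,j=0: total = 105+0 = 105
i=5,j=1: total = 105+5 = 110
i=5,j=2: total = 110+10 = 120
i=5,j=3: total = 120+15 = 135
i=5,j=4: total = 135+20 = 155
i=5,j=5: total = 155+25 = 180
i=5,j=6: total = 180+30 = 210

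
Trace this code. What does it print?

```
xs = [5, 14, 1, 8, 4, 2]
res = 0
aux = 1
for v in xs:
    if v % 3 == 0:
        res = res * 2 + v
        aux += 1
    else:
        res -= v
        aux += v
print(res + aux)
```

v=5: not %3==0, res = 0-5 = -5; aux=6
v=14: not %3==0, res = (-5)-14 = -19; aux=20
v=1: not %3==0, res = (-19)-1 = -20; aux=21
v=8: not %3==0, res = (-20)-8 = -28; aux=29
v=4: not %3==0, res = (-28)-4 = -32; aux=33
v=2: not %3==0, res = (-32)-2 = -34; aux=35
res+aux = (-34)+35 = 1

1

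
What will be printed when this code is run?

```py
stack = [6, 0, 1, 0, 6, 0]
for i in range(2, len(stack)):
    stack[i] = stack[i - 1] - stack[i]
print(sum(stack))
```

-10

i=2: stack[2] = 0-1 = -1 → [6, 0, -1, 0, 6, 0]
i=3: stack[3] = (-1)-0 = -1 → [6, 0, -1, -1, 6, 0]
i=4: stack[4] = (-1)-6 = -7 → [6, 0, -1, -1, -7, 0]
i=5: stack[5] = (-7)-0 = -7 → [6, 0, -1, -1, -7, -7]
sum = -10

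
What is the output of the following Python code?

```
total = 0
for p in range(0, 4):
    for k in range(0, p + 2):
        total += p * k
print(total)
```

45

p=0,k=0: total = 0+0 = 0
p=0,k=1: total = 0+0 = 0
p=1,k=0: total = 0+0 = 0
p=1,k=1: total = 0+1 = 1
p=1,k=2: total = 1+2 = 3
p=2,k=0: total = 3+0 = 3
p=2,k=1: total = 3+2 = 5
p=2,k=2: total = 5+4 = 9
p=2,k=3: total = 9+6 = 15
p=3,k=0: total = 15+0 = 15
p=3,k=1: total = 15+3 = 18
p=3,k=2: total = 18+6 = 24
p=3,k=3: total = 24+9 = 33
p=3,k=4: total = 33+12 = 45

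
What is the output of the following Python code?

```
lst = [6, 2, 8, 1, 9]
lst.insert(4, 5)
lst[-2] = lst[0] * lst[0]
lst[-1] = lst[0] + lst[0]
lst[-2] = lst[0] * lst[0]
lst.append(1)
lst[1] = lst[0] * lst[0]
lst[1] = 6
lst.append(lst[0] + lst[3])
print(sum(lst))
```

insert 5 at 4 → [6, 2, 8, 1, 5, 9]
lst[-2] = lst[0]*lst[0] = 6*6 = 36 → [6, 2, 8, 1, 36, 9]
lst[-1] = lst[0]+lst[0] = 6+6 = 12 → [6, 2, 8, 1, 36, 12]
lst[-2] = lst[0]*lst[0] = 6*6 = 36 → [6, 2, 8, 1, 36, 12]
append 1 → [6, 2, 8, 1, 36, 12, 1]
lst[1] = lst[0]*lst[0] = 6*6 = 36 → [6, 36, 8, 1, 36, 12, 1]
lst[1] = 6 → [6, 6, 8, 1, 36, 12, 1]
append lst[0]+lst[3] = 6+1 = 7 → [6, 6, 8, 1, 36, 12, 1, 7]
sum = 77

77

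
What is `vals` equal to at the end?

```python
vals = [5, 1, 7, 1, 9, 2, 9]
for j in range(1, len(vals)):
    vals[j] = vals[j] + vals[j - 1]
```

j=1: vals[1] = 1+5 = 6 → [5, 6, 7, 1, 9, 2, 9]
j=2: vals[2] = 7+6 = 13 → [5, 6, 13, 1, 9, 2, 9]
j=3: vals[3] = 1+13 = 14 → [5, 6, 13, 14, 9, 2, 9]
j=4: vals[4] = 9+14 = 23 → [5, 6, 13, 14, 23, 2, 9]
j=5: vals[5] = 2+23 = 25 → [5, 6, 13, 14, 23, 25, 9]
j=6: vals[6] = 9+25 = 34 → [5, 6, 13, 14, 23, 25, 34]

[5, 6, 13, 14, 23, 25, 34]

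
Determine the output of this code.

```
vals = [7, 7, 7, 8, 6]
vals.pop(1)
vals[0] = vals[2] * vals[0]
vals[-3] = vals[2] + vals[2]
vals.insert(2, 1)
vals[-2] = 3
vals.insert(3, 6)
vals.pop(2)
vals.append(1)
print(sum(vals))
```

pop(1) removes 7 → [7, 7, 8, 6]
vals[0] = vals[2]*vals[0] = 8*7 = 56 → [56, 7, 8, 6]
vals[-3] = vals[2]+vals[2] = 8+8 = 16 → [56, 16, 8, 6]
insert 1 at 2 → [56, 16, 1, 8, 6]
vals[-2] = 3 → [56, 16, 1, 3, 6]
insert 6 at 3 → [56, 16, 1, 6, 3, 6]
pop(2) removes 1 → [56, 16, 6, 3, 6]
append 1 → [56, 16, 6, 3, 6, 1]
sum = 88

88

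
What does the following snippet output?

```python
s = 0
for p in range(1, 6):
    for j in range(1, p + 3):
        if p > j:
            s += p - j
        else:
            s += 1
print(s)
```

35

p=1,j=1: not 1>1, s = 0+1 = 1
p=1,j=2: not 1>2, s = 1+1 = 2
p=1,j=3: not 1>3, s = 2+1 = 3
p=2,j=1: 2>1, s = 3+1 = 4
p=2,j=2: not 2>2, s = 4+1 = 5
p=2,j=3: not 2>3, s = 5+1 = 6
p=2,j=4: not 2>4, s = 6+1 = 7
p=3,j=1: 3>1, s = 7+2 = 9
p=3,j=2: 3>2, s = 9+1 = 10
p=3,j=3: not 3>3, s = 10+1 = 11
p=3,j=4: not 3>4, s = 11+1 = 12
p=3,j=5: not 3>5, s = 12+1 = 13
p=4,j=1: 4>1, s = 13+3 = 16
p=4,j=2: 4>2, s = 16+2 = 18
p=4,j=3: 4>3, s = 18+1 = 19
p=4,j=4: not 4>4, s = 19+1 = 20
p=4,j=5: not 4>5, s = 20+1 = 21
p=4,j=6: not 4>6, s = 21+1 = 22
p=5,j=1: 5>1, s = 22+4 = 26
p=5,j=2: 5>2, s = 26+3 = 29
p=5,j=3: 5>3, s = 29+2 = 31
p=5,j=4: 5>4, s = 31+1 = 32
p=5,j=5: not 5>5, s = 32+1 = 33
p=5,j=6: not 5>6, s = 33+1 = 34
p=5,j=7: not 5>7, s = 34+1 = 35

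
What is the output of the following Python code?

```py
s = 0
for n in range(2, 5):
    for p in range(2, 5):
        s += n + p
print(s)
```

54

n=2,p=2: s = 0+4 = 4
n=2,p=3: s = 4+5 = 9
n=2,p=4: s = 9+6 = 15
n=3,p=2: s = 15+5 = 20
n=3,p=3: s = 20+6 = 26
n=3,p=4: s = 26+7 = 33
n=4,p=2: s = 33+6 = 39
n=4,p=3: s = 39+7 = 46
n=4,p=4: s = 46+8 = 54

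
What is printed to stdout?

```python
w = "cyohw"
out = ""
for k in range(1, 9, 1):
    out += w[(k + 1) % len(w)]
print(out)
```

ohwcyohw

k=1: add w[2]='o' → 'o'
k=2: add w[3]='h' → 'oh'
k=3: add w[4]='w' → 'ohw'
k=4: add w[0]='c' → 'ohwc'
k=5: add w[1]='y' → 'ohwcy'
k=6: add w[2]='o' → 'ohwcyo'
k=7: add w[3]='h' → 'ohwcyoh'
k=8: add w[4]='w' → 'ohwcyohw'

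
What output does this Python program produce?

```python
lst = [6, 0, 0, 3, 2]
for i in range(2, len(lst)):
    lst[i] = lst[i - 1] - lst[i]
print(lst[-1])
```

-5

i=2: lst[2] = 0-0 = 0 → [6, 0, 0, 3, 2]
i=3: lst[3] = 0-3 = -3 → [6, 0, 0, -3, 2]
i=4: lst[4] = (-3)-2 = -5 → [6, 0, 0, -3, -5]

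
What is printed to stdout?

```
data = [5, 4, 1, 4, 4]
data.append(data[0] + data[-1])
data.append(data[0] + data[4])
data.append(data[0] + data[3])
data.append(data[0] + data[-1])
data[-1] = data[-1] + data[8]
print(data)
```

[5, 4, 1, 4, 4, 9, 9, 9, 28]

append data[0]+data[-1] = 5+4 = 9 → [5, 4, 1, 4, 4, 9]
append data[0]+data[4] = 5+4 = 9 → [5, 4, 1, 4, 4, 9, 9]
append data[0]+data[3] = 5+4 = 9 → [5, 4, 1, 4, 4, 9, 9, 9]
append data[0]+data[-1] = 5+9 = 14 → [5, 4, 1, 4, 4, 9, 9, 9, 14]
data[-1] = data[-1]+data[8] = 14+14 = 28 → [5, 4, 1, 4, 4, 9, 9, 9, 28]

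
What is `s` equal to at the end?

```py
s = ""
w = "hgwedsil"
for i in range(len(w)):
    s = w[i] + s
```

i=0: prepend 'h' → 'h'
i=1: prepend 'g' → 'gh'
i=2: prepend 'w' → 'wgh'
i=3: prepend 'e' → 'ewgh'
i=4: prepend 'd' → 'dewgh'
i=5: prepend 's' → 'sdewgh'
i=6: prepend 'i' → 'isdewgh'
i=7: prepend 'l' → 'lisdewgh'

'lisdewgh'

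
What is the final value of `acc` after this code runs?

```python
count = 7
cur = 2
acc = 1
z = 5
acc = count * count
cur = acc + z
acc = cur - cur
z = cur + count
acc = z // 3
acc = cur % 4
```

2

acc = 7*7 = 49
cur = 49+5 = 54
acc = 54-54 = 0
z = 54+7 = 61
acc = 61//3 = 20
acc = 54%4 = 2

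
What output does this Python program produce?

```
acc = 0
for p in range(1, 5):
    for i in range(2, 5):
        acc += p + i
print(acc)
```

66

p=1,i=2: acc = 0+3 = 3
p=1,i=3: acc = 3+4 = 7
p=1,i=4: acc = 7+5 = 12
p=2,i=2: acc = 12+4 = 16
p=2,i=3: acc = 16+5 = 21
p=2,i=4: acc = 21+6 = 27
p=3,i=2: acc = 27+5 = 32
p=3,i=3: acc = 32+6 = 38
p=3,i=4: acc = 38+7 = 45
p=4,i=2: acc = 45+6 = 51
p=4,i=3: acc = 51+7 = 58
p=4,i=4: acc = 58+8 = 66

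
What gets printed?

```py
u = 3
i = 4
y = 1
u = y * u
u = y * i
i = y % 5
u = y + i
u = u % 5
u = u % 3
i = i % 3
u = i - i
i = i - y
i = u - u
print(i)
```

0

u = 1*3 = 3
u = 1*4 = 4
i = 1%5 = 1
u = 1+1 = 2
u = 2%5 = 2
u = 2%3 = 2
i = 1%3 = 1
u = 1-1 = 0
i = 1-1 = 0
i = 0-0 = 0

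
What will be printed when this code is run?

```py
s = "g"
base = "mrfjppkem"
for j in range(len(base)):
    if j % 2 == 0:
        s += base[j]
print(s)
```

gmfpkm

j=0: add 'm' → 'gm'
j=1: skip
j=2: add 'f' → 'gmf'
j=3: skip
j=4: add 'p' → 'gmfp'
j=5: skip
j=6: add 'k' → 'gmfpk'
j=7: skip
j=8: add 'm' → 'gmfpkm'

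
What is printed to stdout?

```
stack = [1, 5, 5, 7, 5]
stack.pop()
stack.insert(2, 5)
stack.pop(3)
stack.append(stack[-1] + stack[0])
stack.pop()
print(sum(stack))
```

18

pop() removes 5 → [1, 5, 5, 7]
insert 5 at 2 → [1, 5, 5, 5, 7]
pop(3) removes 5 → [1, 5, 5, 7]
append stack[-1]+stack[0] = 7+1 = 8 → [1, 5, 5, 7, 8]
pop() removes 8 → [1, 5, 5, 7]
sum = 18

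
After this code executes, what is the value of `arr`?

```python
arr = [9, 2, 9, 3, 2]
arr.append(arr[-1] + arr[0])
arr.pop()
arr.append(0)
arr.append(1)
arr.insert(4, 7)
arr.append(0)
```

[9, 2, 9, 3, 7, 2, 0, 1, 0]

append arr[-1]+arr[0] = 2+9 = 11 → [9, 2, 9, 3, 2, 11]
pop() removes 11 → [9, 2, 9, 3, 2]
append 0 → [9, 2, 9, 3, 2, 0]
append 1 → [9, 2, 9, 3, 2, 0, 1]
insert 7 at 4 → [9, 2, 9, 3, 7, 2, 0, 1]
append 0 → [9, 2, 9, 3, 7, 2, 0, 1, 0]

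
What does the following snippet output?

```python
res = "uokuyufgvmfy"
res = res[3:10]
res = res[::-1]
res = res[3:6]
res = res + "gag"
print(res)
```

slice [3:10] → 'uyufgvm'
reverse → 'mvgfuyu'
slice [3:6] → 'fuy'
+ 'gag' → 'fuygag'

fuygag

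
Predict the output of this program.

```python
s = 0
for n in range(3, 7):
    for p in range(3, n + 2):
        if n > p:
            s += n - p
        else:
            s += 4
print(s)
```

n=3,p=3: not 3>3, s = 0+4 = 4
n=3,p=4: not 3>4, s = 4+4 = 8
n=4,p=3: 4>3, s = 8+1 = 9
n=4,p=4: not 4>4, s = 9+4 = 13
n=4,p=5: not 4>5, s = 13+4 = 17
n=5,p=3: 5>3, s = 17+2 = 19
n=5,p=4: 5>4, s = 19+1 = 20
n=5,p=5: not 5>5, s = 20+4 = 24
n=5,p=6: not 5>6, s = 24+4 = 28
n=6,p=3: 6>3, s = 28+3 = 31
n=6,p=4: 6>4, s = 31+2 = 33
n=6,p=5: 6>5, s = 33+1 = 34
n=6,p=6: not 6>6, s = 34+4 = 38
n=6,p=7: not 6>7, s = 38+4 = 42

42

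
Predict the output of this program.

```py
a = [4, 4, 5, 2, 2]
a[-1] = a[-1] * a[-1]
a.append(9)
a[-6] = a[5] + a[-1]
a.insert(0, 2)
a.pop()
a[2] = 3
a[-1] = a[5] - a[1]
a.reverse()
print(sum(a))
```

16

a[-1] = a[-1]*a[-1] = 2*2 = 4 → [4, 4, 5, 2, 4]
append 9 → [4, 4, 5, 2, 4, 9]
a[-6] = a[5]+a[-1] = 9+9 = 18 → [18, 4, 5, 2, 4, 9]
insert 2 at 0 → [2, 18, 4, 5, 2, 4, 9]
pop() removes 9 → [2, 18, 4, 5, 2, 4]
a[2] = 3 → [2, 18, 3, 5, 2, 4]
a[-1] = a[5]-a[1] = 4-18 = -14 → [2, 18, 3, 5, 2, -14]
reverse → [-14, 2, 5, 3, 18, 2]
sum = 16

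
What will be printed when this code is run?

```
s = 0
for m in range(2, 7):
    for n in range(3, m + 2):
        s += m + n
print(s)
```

m=2,n=3: s = 0+5 = 5
m=3,n=3: s = 5+6 = 11
m=3,n=4: s = 11+7 = 18
m=4,n=3: s = 18+7 = 25
m=4,n=4: s = 25+8 = 33
m=4,n=5: s = 33+9 = 42
m=5,n=3: s = 42+8 = 50
m=5,n=4: s = 50+9 = 59
m=5,n=5: s = 59+10 = 69
m=5,n=6: s = 69+11 = 80
m=6,n=3: s = 80+9 = 89
m=6,n=4: s = 89+10 = 99
m=6,n=5: s = 99+11 = 110
m=6,n=6: s = 110+12 = 122
m=6,n=7: s = 122+13 = 135

135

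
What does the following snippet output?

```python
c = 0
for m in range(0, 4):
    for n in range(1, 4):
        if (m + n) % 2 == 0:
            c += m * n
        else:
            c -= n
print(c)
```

m=0,n=1: odd sum, c = 0-1 = -1
m=0,n=2: even sum, c = (-1)+0 = -1
m=0,n=3: odd sum, c = (-1)-3 = -4
m=1,n=1: even sum, c = (-4)+1 = -3
m=1,n=2: odd sum, c = (-3)-2 = -5
m=1,n=3: even sum, c = (-5)+3 = -2
m=2,n=1: odd sum, c = (-2)-1 = -3
m=2,n=2: even sum, c = (-3)+4 = 1
m=2,n=3: odd sum, c = 1-3 = -2
m=3,n=1: even sum, c = (-2)+3 = 1
m=3,n=2: odd sum, c = 1-2 = -1
m=3,n=3: even sum, c = (-1)+9 = 8

8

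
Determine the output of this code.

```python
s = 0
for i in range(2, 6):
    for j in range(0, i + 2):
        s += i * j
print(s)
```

i=2,j=0: s = 0+0 = 0
i=2,j=1: s = 0+2 = 2
i=2,j=2: s = 2+4 = 6
i=2,j=3: s = 6+6 = 12
i=3,j=0: s = 12+0 = 12
i=3,j=1: s = 12+3 = 15
i=3,j=2: s = 15+6 = 21
i=3,j=3: s = 21+9 = 30
i=3,j=4: s = 30+12 = 42
i=4,j=0: s = 42+0 = 42
i=4,j=1: s = 42+4 = 46
i=4,j=2: s = 46+8 = 54
i=4,j=3: s = 54+12 = 66
i=4,j=4: s = 66+16 = 82
i=4,j=5: s = 82+20 = 102
i=5,j=0: s = 102+0 = 102
i=5,j=1: s = 102+5 = 107
i=5,j=2: s = 107+10 = 117
i=5,j=3: s = 117+15 = 132
i=5,j=4: s = 132+20 = 152
i=5,j=5: s = 152+25 = 177
i=5,j=6: s = 177+30 = 207

207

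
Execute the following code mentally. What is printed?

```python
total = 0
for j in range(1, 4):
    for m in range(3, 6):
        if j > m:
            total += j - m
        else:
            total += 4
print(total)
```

36

j=1,m=3: not 1>3, total = 0+4 = 4
j=1,m=4: not 1>4, total = 4+4 = 8
j=1,m=5: not 1>5, total = 8+4 = 12
j=2,m=3: not 2>3, total = 12+4 = 16
j=2,m=4: not 2>4, total = 16+4 = 20
j=2,m=5: not 2>5, total = 20+4 = 24
j=3,m=3: not 3>3, total = 24+4 = 28
j=3,m=4: not 3>4, total = 28+4 = 32
j=3,m=5: not 3>5, total = 32+4 = 36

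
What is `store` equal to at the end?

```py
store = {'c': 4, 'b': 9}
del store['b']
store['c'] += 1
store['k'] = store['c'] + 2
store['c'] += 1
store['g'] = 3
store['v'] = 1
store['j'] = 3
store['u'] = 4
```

{'c': 6, 'k': 7, 'g': 3, 'v': 1, 'j': 3, 'u': 4}

del 'b' → {'c': 4}
store['c'] = 4+1 = 5 → {'c': 5}
store['k'] = store['c']+2 = 7 → {'c': 5, 'k': 7}
store['c'] = 5+1 = 6 → {'c': 6, 'k': 7}
store['g'] = 3 → {'c': 6, 'k': 7, 'g': 3}
store['v'] = 1 → {'c': 6, 'k': 7, 'g': 3, 'v': 1}
store['j'] = 3 → {'c': 6, 'k': 7, 'g': 3, 'v': 1, 'j': 3}
store['u'] = 4 → {'c': 6, 'k': 7, 'g': 3, 'v': 1, 'j': 3, 'u': 4}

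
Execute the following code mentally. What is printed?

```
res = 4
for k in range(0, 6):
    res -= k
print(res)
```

-11

k=0: res = 4-0 = 4
k=1: res = 4-1 = 3
k=2: res = 3-2 = 1
k=3: res = 1-3 = -2
k=4: res = (-2)-4 = -6
k=5: res = (-6)-5 = -11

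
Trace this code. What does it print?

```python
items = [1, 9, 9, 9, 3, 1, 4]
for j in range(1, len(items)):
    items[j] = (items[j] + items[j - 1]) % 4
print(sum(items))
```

j=1: items[1] = (9+1)%4 = 2 → [1, 2, 9, 9, 3, 1, 4]
j=2: items[2] = (9+2)%4 = 3 → [1, 2, 3, 9, 3, 1, 4]
j=3: items[3] = (9+3)%4 = 0 → [1, 2, 3, 0, 3, 1, 4]
j=4: items[4] = (3+0)%4 = 3 → [1, 2, 3, 0, 3, 1, 4]
j=5: items[5] = (1+3)%4 = 0 → [1, 2, 3, 0, 3, 0, 4]
j=6: items[6] = (4+0)%4 = 0 → [1, 2, 3, 0, 3, 0, 0]
sum = 9

9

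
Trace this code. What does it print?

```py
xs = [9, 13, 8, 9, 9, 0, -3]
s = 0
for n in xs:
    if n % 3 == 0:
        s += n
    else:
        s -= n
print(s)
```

3

n=9: %3==0, s = 0+9 = 9
n=13: not %3==0, s = 9-13 = -4
n=8: not %3==0, s = (-4)-8 = -12
n=9: %3==0, s = (-12)+9 = -3
n=9: %3==0, s = (-3)+9 = 6
n=0: %3==0, s = 6+0 = 6
n=-3: %3==0, s = 6+(-3) = 3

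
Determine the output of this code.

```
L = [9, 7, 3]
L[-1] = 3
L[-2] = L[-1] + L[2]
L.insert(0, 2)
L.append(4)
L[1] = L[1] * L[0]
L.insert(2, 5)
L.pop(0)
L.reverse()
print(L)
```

[4, 3, 6, 5, 18]

L[-1] = 3 → [9, 7, 3]
L[-2] = L[-1]+L[2] = 3+3 = 6 → [9, 6, 3]
insert 2 at 0 → [2, 9, 6, 3]
append 4 → [2, 9, 6, 3, 4]
L[1] = L[1]*L[0] = 9*2 = 18 → [2, 18, 6, 3, 4]
insert 5 at 2 → [2, 18, 5, 6, 3, 4]
pop(0) removes 2 → [18, 5, 6, 3, 4]
reverse → [4, 3, 6, 5, 18]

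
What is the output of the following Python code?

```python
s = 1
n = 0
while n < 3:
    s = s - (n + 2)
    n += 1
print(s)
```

-8

n=0: s = 1-2 = -1
n=1: s = (-1)-3 = -4
n=2: s = (-4)-4 = -8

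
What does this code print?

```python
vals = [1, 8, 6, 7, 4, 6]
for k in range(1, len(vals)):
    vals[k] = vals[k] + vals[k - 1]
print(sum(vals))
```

k=1: vals[1] = 8+1 = 9 → [1, 9, 6, 7, 4, 6]
k=2: vals[2] = 6+9 = 15 → [1, 9, 15, 7, 4, 6]
k=3: vals[3] = 7+15 = 22 → [1, 9, 15, 22, 4, 6]
k=4: vals[4] = 4+22 = 26 → [1, 9, 15, 22, 26, 6]
k=5: vals[5] = 6+26 = 32 → [1, 9, 15, 22, 26, 32]
sum = 105

105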